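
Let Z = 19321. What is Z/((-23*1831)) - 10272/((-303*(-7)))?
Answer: -157854859/29773891 ≈ -5.3018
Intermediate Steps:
Z/((-23*1831)) - 10272/((-303*(-7))) = 19321/((-23*1831)) - 10272/((-303*(-7))) = 19321/(-42113) - 10272/2121 = 19321*(-1/42113) - 10272*1/2121 = -19321/42113 - 3424/707 = -157854859/29773891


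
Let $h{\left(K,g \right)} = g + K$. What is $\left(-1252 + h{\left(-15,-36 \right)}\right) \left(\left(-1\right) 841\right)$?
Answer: $1095823$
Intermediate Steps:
$h{\left(K,g \right)} = K + g$
$\left(-1252 + h{\left(-15,-36 \right)}\right) \left(\left(-1\right) 841\right) = \left(-1252 - 51\right) \left(\left(-1\right) 841\right) = \left(-1252 - 51\right) \left(-841\right) = \left(-1303\right) \left(-841\right) = 1095823$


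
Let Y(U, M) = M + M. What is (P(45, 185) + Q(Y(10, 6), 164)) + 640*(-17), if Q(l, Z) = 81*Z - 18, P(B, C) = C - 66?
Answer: 2505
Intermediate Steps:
P(B, C) = -66 + C
Y(U, M) = 2*M
Q(l, Z) = -18 + 81*Z
(P(45, 185) + Q(Y(10, 6), 164)) + 640*(-17) = ((-66 + 185) + (-18 + 81*164)) + 640*(-17) = (119 + (-18 + 13284)) - 10880 = (119 + 13266) - 10880 = 13385 - 10880 = 2505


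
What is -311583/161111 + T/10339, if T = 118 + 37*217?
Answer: -1908885320/1665726629 ≈ -1.1460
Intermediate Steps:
T = 8147 (T = 118 + 8029 = 8147)
-311583/161111 + T/10339 = -311583/161111 + 8147/10339 = -1908885320/1665726629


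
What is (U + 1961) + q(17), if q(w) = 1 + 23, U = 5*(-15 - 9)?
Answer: 1865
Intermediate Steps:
U = -120 (U = 5*(-24) = -120)
q(w) = 24
(U + 1961) + q(17) = (-120 + 1961) + 24 = 1841 + 24 = 1865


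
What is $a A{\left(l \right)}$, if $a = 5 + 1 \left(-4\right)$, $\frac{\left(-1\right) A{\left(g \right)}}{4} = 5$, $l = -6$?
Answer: $-20$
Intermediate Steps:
$A{\left(g \right)} = -20$ ($A{\left(g \right)} = \left(-4\right) 5 = -20$)
$a = 1$ ($a = 5 - 4 = 1$)
$a A{\left(l \right)} = 1 \left(-20\right) = -20$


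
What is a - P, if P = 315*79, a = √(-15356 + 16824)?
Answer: -24885 + 2*√367 ≈ -24847.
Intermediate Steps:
a = 2*√367 (a = √1468 = 2*√367 ≈ 38.315)
P = 24885
a - P = 2*√367 - 1*24885 = 2*√367 - 24885 = -24885 + 2*√367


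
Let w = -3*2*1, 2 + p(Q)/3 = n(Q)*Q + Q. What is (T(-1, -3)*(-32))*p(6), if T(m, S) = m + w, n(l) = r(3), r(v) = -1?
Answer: -1344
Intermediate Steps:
n(l) = -1
p(Q) = -6 (p(Q) = -6 + 3*(-Q + Q) = -6 + 3*0 = -6 + 0 = -6)
w = -6 (w = -6*1 = -6)
T(m, S) = -6 + m (T(m, S) = m - 6 = -6 + m)
(T(-1, -3)*(-32))*p(6) = ((-6 - 1)*(-32))*(-6) = -7*(-32)*(-6) = 224*(-6) = -1344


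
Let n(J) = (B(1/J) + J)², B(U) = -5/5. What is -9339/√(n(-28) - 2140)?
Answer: 3113*I*√1299/433 ≈ 259.12*I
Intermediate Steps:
B(U) = -1 (B(U) = -5*⅕ = -1)
n(J) = (-1 + J)²
-9339/√(n(-28) - 2140) = -9339/√((-1 - 28)² - 2140) = -9339/√((-29)² - 2140) = -9339/√(841 - 2140) = -9339*(-I*√1299/1299) = -(-3113)*I*√1299/433 = 3113*I*√1299/433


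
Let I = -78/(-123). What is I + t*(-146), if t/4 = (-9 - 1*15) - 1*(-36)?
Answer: -287302/41 ≈ -7007.4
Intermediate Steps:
t = 48 (t = 4*((-9 - 1*15) - 1*(-36)) = 4*((-9 - 15) + 36) = 4*(-24 + 36) = 4*12 = 48)
I = 26/41 (I = -78*(-1/123) = 26/41 ≈ 0.63415)
I + t*(-146) = 26/41 + 48*(-146) = 26/41 - 7008 = -287302/41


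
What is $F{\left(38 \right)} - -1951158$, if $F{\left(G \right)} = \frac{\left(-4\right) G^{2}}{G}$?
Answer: $1951006$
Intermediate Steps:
$F{\left(G \right)} = - 4 G$
$F{\left(38 \right)} - -1951158 = \left(-4\right) 38 - -1951158 = -152 + 1951158 = 1951006$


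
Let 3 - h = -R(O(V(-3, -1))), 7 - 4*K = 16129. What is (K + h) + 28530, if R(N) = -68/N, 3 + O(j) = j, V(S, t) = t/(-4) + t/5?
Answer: 2894015/118 ≈ 24526.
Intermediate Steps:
K = -8061/2 (K = 7/4 - ¼*16129 = 7/4 - 16129/4 = -8061/2 ≈ -4030.5)
V(S, t) = -t/20 (V(S, t) = t*(-¼) + t*(⅕) = -t/4 + t/5 = -t/20)
O(j) = -3 + j
h = 1537/59 (h = 3 - (-1)*(-68/(-3 - 1/20*(-1))) = 3 - (-1)*(-68/(-3 + 1/20)) = 3 - (-1)*(-68/(-59/20)) = 3 - (-1)*(-68*(-20/59)) = 3 - (-1)*1360/59 = 3 - 1*(-1360/59) = 3 + 1360/59 = 1537/59 ≈ 26.051)
(K + h) + 28530 = (-8061/2 + 1537/59) + 28530 = -472525/118 + 28530 = 2894015/118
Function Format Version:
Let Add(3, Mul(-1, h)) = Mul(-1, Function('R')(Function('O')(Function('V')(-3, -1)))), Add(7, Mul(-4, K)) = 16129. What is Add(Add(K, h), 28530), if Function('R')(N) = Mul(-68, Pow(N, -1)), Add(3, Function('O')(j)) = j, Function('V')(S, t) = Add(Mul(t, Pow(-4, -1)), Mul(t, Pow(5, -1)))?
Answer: Rational(2894015, 118) ≈ 24526.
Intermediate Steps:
K = Rational(-8061, 2) (K = Add(Rational(7, 4), Mul(Rational(-1, 4), 16129)) = Add(Rational(7, 4), Rational(-16129, 4)) = Rational(-8061, 2) ≈ -4030.5)
Function('V')(S, t) = Mul(Rational(-1, 20), t) (Function('V')(S, t) = Add(Mul(t, Rational(-1, 4)), Mul(t, Rational(1, 5))) = Add(Mul(Rational(-1, 4), t), Mul(Rational(1, 5), t)) = Mul(Rational(-1, 20), t))
Function('O')(j) = Add(-3, j)
h = Rational(1537, 59) (h = Add(3, Mul(-1, Mul(-1, Mul(-68, Pow(Add(-3, Mul(Rational(-1, 20), -1)), -1))))) = Add(3, Mul(-1, Mul(-1, Mul(-68, Pow(Add(-3, Rational(1, 20)), -1))))) = Add(3, Mul(-1, Mul(-1, Mul(-68, Pow(Rational(-59, 20), -1))))) = Add(3, Mul(-1, Mul(-1, Mul(-68, Rational(-20, 59))))) = Add(3, Mul(-1, Mul(-1, Rational(1360, 59)))) = Add(3, Mul(-1, Rational(-1360, 59))) = Add(3, Rational(1360, 59)) = Rational(1537, 59) ≈ 26.051)
Add(Add(K, h), 28530) = Add(Add(Rational(-8061, 2), Rational(1537, 59)), 28530) = Add(Rational(-472525, 118), 28530) = Rational(2894015, 118)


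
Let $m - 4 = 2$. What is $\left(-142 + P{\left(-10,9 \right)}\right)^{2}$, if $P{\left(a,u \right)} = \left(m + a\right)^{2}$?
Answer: $15876$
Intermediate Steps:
$m = 6$ ($m = 4 + 2 = 6$)
$P{\left(a,u \right)} = \left(6 + a\right)^{2}$
$\left(-142 + P{\left(-10,9 \right)}\right)^{2} = \left(-142 + \left(6 - 10\right)^{2}\right)^{2} = \left(-142 + \left(-4\right)^{2}\right)^{2} = \left(-142 + 16\right)^{2} = \left(-126\right)^{2} = 15876$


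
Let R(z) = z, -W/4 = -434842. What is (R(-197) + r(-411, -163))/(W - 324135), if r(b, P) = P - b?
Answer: 3/83249 ≈ 3.6036e-5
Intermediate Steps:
W = 1739368 (W = -4*(-434842) = 1739368)
(R(-197) + r(-411, -163))/(W - 324135) = (-197 + (-163 - 1*(-411)))/(1739368 - 324135) = (-197 + (-163 + 411))/1415233 = (-197 + 248)*(1/1415233) = 51*(1/1415233) = 3/83249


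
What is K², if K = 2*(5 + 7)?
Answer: 576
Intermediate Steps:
K = 24 (K = 2*12 = 24)
K² = 24² = 576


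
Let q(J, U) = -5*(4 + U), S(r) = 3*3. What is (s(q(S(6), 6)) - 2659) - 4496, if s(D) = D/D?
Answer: -7154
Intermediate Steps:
S(r) = 9
q(J, U) = -20 - 5*U
s(D) = 1
(s(q(S(6), 6)) - 2659) - 4496 = (1 - 2659) - 4496 = -2658 - 4496 = -7154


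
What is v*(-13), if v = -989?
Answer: 12857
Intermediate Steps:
v*(-13) = -989*(-13) = 12857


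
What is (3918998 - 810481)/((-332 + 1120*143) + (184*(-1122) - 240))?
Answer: -3108517/46860 ≈ -66.336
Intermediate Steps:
(3918998 - 810481)/((-332 + 1120*143) + (184*(-1122) - 240)) = 3108517/((-332 + 160160) + (-206448 - 240)) = 3108517/(159828 - 206688) = 3108517/(-46860) = 3108517*(-1/46860) = -3108517/46860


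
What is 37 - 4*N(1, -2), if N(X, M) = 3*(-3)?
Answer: 73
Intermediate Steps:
N(X, M) = -9
37 - 4*N(1, -2) = 37 - 4*(-9) = 37 + 36 = 73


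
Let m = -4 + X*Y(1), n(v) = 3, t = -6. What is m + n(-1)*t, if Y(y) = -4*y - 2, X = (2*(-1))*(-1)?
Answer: -34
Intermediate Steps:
X = 2 (X = -2*(-1) = 2)
Y(y) = -2 - 4*y
m = -16 (m = -4 + 2*(-2 - 4*1) = -4 + 2*(-2 - 4) = -4 + 2*(-6) = -4 - 12 = -16)
m + n(-1)*t = -16 + 3*(-6) = -16 - 18 = -34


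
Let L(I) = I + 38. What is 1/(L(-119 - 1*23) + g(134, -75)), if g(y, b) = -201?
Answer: -1/305 ≈ -0.0032787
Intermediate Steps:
L(I) = 38 + I
1/(L(-119 - 1*23) + g(134, -75)) = 1/((38 + (-119 - 1*23)) - 201) = 1/((38 + (-119 - 23)) - 201) = 1/((38 - 142) - 201) = 1/(-104 - 201) = 1/(-305) = -1/305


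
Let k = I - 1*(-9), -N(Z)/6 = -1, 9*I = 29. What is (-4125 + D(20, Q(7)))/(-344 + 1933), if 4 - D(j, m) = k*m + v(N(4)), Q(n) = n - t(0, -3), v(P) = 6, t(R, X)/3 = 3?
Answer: -36923/14301 ≈ -2.5818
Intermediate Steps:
I = 29/9 (I = (⅑)*29 = 29/9 ≈ 3.2222)
N(Z) = 6 (N(Z) = -6*(-1) = 6)
t(R, X) = 9 (t(R, X) = 3*3 = 9)
k = 110/9 (k = 29/9 - 1*(-9) = 29/9 + 9 = 110/9 ≈ 12.222)
Q(n) = -9 + n (Q(n) = n - 1*9 = n - 9 = -9 + n)
D(j, m) = -2 - 110*m/9 (D(j, m) = 4 - (110*m/9 + 6) = 4 - (6 + 110*m/9) = 4 + (-6 - 110*m/9) = -2 - 110*m/9)
(-4125 + D(20, Q(7)))/(-344 + 1933) = (-4125 + (-2 - 110*(-9 + 7)/9))/(-344 + 1933) = (-4125 + (-2 - 110/9*(-2)))/1589 = (-4125 + (-2 + 220/9))*(1/1589) = (-4125 + 202/9)*(1/1589) = -36923/9*1/1589 = -36923/14301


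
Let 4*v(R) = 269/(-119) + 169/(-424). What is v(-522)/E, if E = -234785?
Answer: 134167/47385247840 ≈ 2.8314e-6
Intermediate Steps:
v(R) = -134167/201824 (v(R) = (269/(-119) + 169/(-424))/4 = (269*(-1/119) + 169*(-1/424))/4 = (-269/119 - 169/424)/4 = (1/4)*(-134167/50456) = -134167/201824)
v(-522)/E = -134167/201824/(-234785) = -134167/201824*(-1/234785) = 134167/47385247840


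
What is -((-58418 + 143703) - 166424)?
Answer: 81139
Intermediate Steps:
-((-58418 + 143703) - 166424) = -(85285 - 166424) = -1*(-81139) = 81139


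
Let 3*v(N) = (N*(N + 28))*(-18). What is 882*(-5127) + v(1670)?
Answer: -21535974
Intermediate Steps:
v(N) = -6*N*(28 + N) (v(N) = ((N*(N + 28))*(-18))/3 = ((N*(28 + N))*(-18))/3 = (-18*N*(28 + N))/3 = -6*N*(28 + N))
882*(-5127) + v(1670) = 882*(-5127) - 6*1670*(28 + 1670) = -4522014 - 6*1670*1698 = -4522014 - 17013960 = -21535974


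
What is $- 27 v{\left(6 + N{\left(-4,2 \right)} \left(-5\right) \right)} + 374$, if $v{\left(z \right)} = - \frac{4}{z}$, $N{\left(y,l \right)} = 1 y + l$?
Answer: $\frac{1523}{4} \approx 380.75$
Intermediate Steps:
$N{\left(y,l \right)} = l + y$ ($N{\left(y,l \right)} = y + l = l + y$)
$- 27 v{\left(6 + N{\left(-4,2 \right)} \left(-5\right) \right)} + 374 = - 27 \left(- \frac{4}{6 + \left(2 - 4\right) \left(-5\right)}\right) + 374 = - 27 \left(- \frac{4}{6 - -10}\right) + 374 = - 27 \left(- \frac{4}{6 + 10}\right) + 374 = - 27 \left(- \frac{4}{16}\right) + 374 = - 27 \left(\left(-4\right) \frac{1}{16}\right) + 374 = \left(-27\right) \left(- \frac{1}{4}\right) + 374 = \frac{27}{4} + 374 = \frac{1523}{4}$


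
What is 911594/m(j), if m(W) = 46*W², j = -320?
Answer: 455797/2355200 ≈ 0.19353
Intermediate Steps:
911594/m(j) = 911594/((46*(-320)²)) = 911594/((46*102400)) = 911594/4710400 = 911594*(1/4710400) = 455797/2355200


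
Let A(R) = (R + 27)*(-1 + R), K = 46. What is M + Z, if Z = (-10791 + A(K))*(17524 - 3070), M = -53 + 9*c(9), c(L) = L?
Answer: -108491696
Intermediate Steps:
A(R) = (-1 + R)*(27 + R) (A(R) = (27 + R)*(-1 + R) = (-1 + R)*(27 + R))
M = 28 (M = -53 + 9*9 = -53 + 81 = 28)
Z = -108491724 (Z = (-10791 + (-27 + 46**2 + 26*46))*(17524 - 3070) = (-10791 + (-27 + 2116 + 1196))*14454 = (-10791 + 3285)*14454 = -7506*14454 = -108491724)
M + Z = 28 - 108491724 = -108491696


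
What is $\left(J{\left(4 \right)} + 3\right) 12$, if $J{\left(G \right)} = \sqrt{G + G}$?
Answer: $36 + 24 \sqrt{2} \approx 69.941$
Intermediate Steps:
$J{\left(G \right)} = \sqrt{2} \sqrt{G}$ ($J{\left(G \right)} = \sqrt{2 G} = \sqrt{2} \sqrt{G}$)
$\left(J{\left(4 \right)} + 3\right) 12 = \left(\sqrt{2} \sqrt{4} + 3\right) 12 = \left(\sqrt{2} \cdot 2 + 3\right) 12 = \left(2 \sqrt{2} + 3\right) 12 = \left(3 + 2 \sqrt{2}\right) 12 = 36 + 24 \sqrt{2}$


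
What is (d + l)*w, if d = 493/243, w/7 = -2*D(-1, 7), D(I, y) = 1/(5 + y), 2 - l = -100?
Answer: -176953/1458 ≈ -121.37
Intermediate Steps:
l = 102 (l = 2 - 1*(-100) = 2 + 100 = 102)
w = -7/6 (w = 7*(-2/(5 + 7)) = 7*(-2/12) = 7*(-2*1/12) = 7*(-⅙) = -7/6 ≈ -1.1667)
d = 493/243 (d = 493*(1/243) = 493/243 ≈ 2.0288)
(d + l)*w = (493/243 + 102)*(-7/6) = (25279/243)*(-7/6) = -176953/1458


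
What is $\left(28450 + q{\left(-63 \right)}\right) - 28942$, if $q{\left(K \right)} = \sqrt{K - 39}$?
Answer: $-492 + i \sqrt{102} \approx -492.0 + 10.1 i$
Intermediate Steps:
$q{\left(K \right)} = \sqrt{-39 + K}$
$\left(28450 + q{\left(-63 \right)}\right) - 28942 = \left(28450 + \sqrt{-39 - 63}\right) - 28942 = \left(28450 + \sqrt{-102}\right) - 28942 = \left(28450 + i \sqrt{102}\right) - 28942 = -492 + i \sqrt{102}$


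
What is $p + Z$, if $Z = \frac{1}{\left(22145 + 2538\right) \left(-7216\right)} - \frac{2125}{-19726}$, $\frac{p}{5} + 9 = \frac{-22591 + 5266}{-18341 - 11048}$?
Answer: $- \frac{2165538180511699027}{51628357629221296} \approx -41.945$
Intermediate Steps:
$p = - \frac{1235880}{29389}$ ($p = -45 + 5 \frac{-22591 + 5266}{-18341 - 11048} = -45 + 5 \left(- \frac{17325}{-29389}\right) = -45 + 5 \left(\left(-17325\right) \left(- \frac{1}{29389}\right)\right) = -45 + 5 \cdot \frac{17325}{29389} = -45 + \frac{86625}{29389} = - \frac{1235880}{29389} \approx -42.052$)
$Z = \frac{189244551137}{1756723863664}$ ($Z = \frac{1}{24683} \left(- \frac{1}{7216}\right) - - \frac{2125}{19726} = \frac{1}{24683} \left(- \frac{1}{7216}\right) + \frac{2125}{19726} = - \frac{1}{178112528} + \frac{2125}{19726} = \frac{189244551137}{1756723863664} \approx 0.10773$)
$p + Z = - \frac{1235880}{29389} + \frac{189244551137}{1756723863664} = - \frac{2165538180511699027}{51628357629221296}$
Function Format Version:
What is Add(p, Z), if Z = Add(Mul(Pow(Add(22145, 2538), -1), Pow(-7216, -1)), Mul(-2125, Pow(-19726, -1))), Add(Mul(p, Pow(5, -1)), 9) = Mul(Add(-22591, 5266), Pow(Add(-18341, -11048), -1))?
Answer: Rational(-2165538180511699027, 51628357629221296) ≈ -41.945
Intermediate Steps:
p = Rational(-1235880, 29389) (p = Add(-45, Mul(5, Mul(Add(-22591, 5266), Pow(Add(-18341, -11048), -1)))) = Add(-45, Mul(5, Mul(-17325, Pow(-29389, -1)))) = Add(-45, Mul(5, Mul(-17325, Rational(-1, 29389)))) = Add(-45, Mul(5, Rational(17325, 29389))) = Add(-45, Rational(86625, 29389)) = Rational(-1235880, 29389) ≈ -42.052)
Z = Rational(189244551137, 1756723863664) (Z = Add(Mul(Pow(24683, -1), Rational(-1, 7216)), Mul(-2125, Rational(-1, 19726))) = Add(Mul(Rational(1, 24683), Rational(-1, 7216)), Rational(2125, 19726)) = Add(Rational(-1, 178112528), Rational(2125, 19726)) = Rational(189244551137, 1756723863664) ≈ 0.10773)
Add(p, Z) = Add(Rational(-1235880, 29389), Rational(189244551137, 1756723863664)) = Rational(-2165538180511699027, 51628357629221296)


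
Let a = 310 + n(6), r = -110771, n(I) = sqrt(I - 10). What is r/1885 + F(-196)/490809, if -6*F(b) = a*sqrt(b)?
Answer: -163102184827/2775524895 - 2170*I/1472427 ≈ -58.764 - 0.0014738*I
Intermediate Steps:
n(I) = sqrt(-10 + I)
a = 310 + 2*I (a = 310 + sqrt(-10 + 6) = 310 + sqrt(-4) = 310 + 2*I ≈ 310.0 + 2.0*I)
F(b) = -sqrt(b)*(310 + 2*I)/6 (F(b) = -(310 + 2*I)*sqrt(b)/6 = -sqrt(b)*(310 + 2*I)/6)
r/1885 + F(-196)/490809 = -110771/1885 + (sqrt(-196)*(-155 - I)/3)/490809 = -110771*1/1885 + ((14*I)*(-155 - I)/3)*(1/490809) = -110771/1885 + (14*I*(-155 - I)/3)*(1/490809) = -110771/1885 + 14*I*(-155 - I)/1472427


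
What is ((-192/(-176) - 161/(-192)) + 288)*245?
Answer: 150021095/2112 ≈ 71033.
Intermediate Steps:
((-192/(-176) - 161/(-192)) + 288)*245 = ((-192*(-1/176) - 161*(-1/192)) + 288)*245 = ((12/11 + 161/192) + 288)*245 = (4075/2112 + 288)*245 = (612331/2112)*245 = 150021095/2112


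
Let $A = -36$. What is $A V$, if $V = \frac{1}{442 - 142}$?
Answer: $- \frac{3}{25} \approx -0.12$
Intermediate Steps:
$V = \frac{1}{300} \approx 0.0033333$
$A V = \left(-36\right) \frac{1}{300} = - \frac{3}{25}$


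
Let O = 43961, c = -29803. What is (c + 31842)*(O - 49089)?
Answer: -10455992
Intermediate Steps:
(c + 31842)*(O - 49089) = (-29803 + 31842)*(43961 - 49089) = 2039*(-5128) = -10455992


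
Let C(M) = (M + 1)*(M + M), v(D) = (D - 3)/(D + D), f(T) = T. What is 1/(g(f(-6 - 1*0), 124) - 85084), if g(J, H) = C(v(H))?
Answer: -30752/2616458519 ≈ -1.1753e-5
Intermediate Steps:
v(D) = (-3 + D)/(2*D) (v(D) = (-3 + D)/((2*D)) = (-3 + D)*(1/(2*D)) = (-3 + D)/(2*D))
C(M) = 2*M*(1 + M) (C(M) = (1 + M)*(2*M) = 2*M*(1 + M))
g(J, H) = (1 + (-3 + H)/(2*H))*(-3 + H)/H (g(J, H) = 2*((-3 + H)/(2*H))*(1 + (-3 + H)/(2*H)) = (1 + (-3 + H)/(2*H))*(-3 + H)/H)
1/(g(f(-6 - 1*0), 124) - 85084) = 1/((3/2)*(-1 + 124)*(-3 + 124)/124² - 85084) = 1/((3/2)*(1/15376)*123*121 - 85084) = 1/(44649/30752 - 85084) = 1/(-2616458519/30752) = -30752/2616458519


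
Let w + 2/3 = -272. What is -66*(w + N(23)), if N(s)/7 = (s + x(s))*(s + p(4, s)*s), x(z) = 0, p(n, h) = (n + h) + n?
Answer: -7802740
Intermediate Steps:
w = -818/3 (w = -⅔ - 272 = -818/3 ≈ -272.67)
p(n, h) = h + 2*n (p(n, h) = (h + n) + n = h + 2*n)
N(s) = 7*s*(s + s*(8 + s)) (N(s) = 7*((s + 0)*(s + (s + 2*4)*s)) = 7*(s*(s + (s + 8)*s)) = 7*(s*(s + (8 + s)*s)) = 7*(s*(s + s*(8 + s))) = 7*s*(s + s*(8 + s)))
-66*(w + N(23)) = -66*(-818/3 + 7*23²*(9 + 23)) = -66*(-818/3 + 7*529*32) = -66*(-818/3 + 118496) = -66*354670/3 = -7802740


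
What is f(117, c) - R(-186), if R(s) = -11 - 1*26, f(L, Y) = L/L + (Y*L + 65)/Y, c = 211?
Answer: 32770/211 ≈ 155.31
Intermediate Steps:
f(L, Y) = 1 + (65 + L*Y)/Y (f(L, Y) = 1 + (L*Y + 65)/Y = 1 + (65 + L*Y)/Y)
R(s) = -37 (R(s) = -11 - 26 = -37)
f(117, c) - R(-186) = (1 + 117 + 65/211) - 1*(-37) = (1 + 117 + 65*(1/211)) + 37 = (1 + 117 + 65/211) + 37 = 24963/211 + 37 = 32770/211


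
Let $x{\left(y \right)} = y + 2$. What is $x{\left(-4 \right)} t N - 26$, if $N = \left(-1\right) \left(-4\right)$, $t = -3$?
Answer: $-2$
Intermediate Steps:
$x{\left(y \right)} = 2 + y$
$N = 4$
$x{\left(-4 \right)} t N - 26 = \left(2 - 4\right) \left(-3\right) 4 - 26 = \left(-2\right) \left(-3\right) 4 - 26 = 6 \cdot 4 - 26 = 24 - 26 = -2$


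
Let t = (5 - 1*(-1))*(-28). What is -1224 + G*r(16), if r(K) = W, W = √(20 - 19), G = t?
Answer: -1392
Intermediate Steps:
t = -168 (t = (5 + 1)*(-28) = 6*(-28) = -168)
G = -168
W = 1 (W = √1 = 1)
r(K) = 1
-1224 + G*r(16) = -1224 - 168*1 = -1224 - 168 = -1392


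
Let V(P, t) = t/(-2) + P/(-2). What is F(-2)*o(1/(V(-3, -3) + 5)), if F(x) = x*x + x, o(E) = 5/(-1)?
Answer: -10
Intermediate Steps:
V(P, t) = -P/2 - t/2 (V(P, t) = t*(-½) + P*(-½) = -t/2 - P/2 = -P/2 - t/2)
o(E) = -5 (o(E) = 5*(-1) = -5)
F(x) = x + x² (F(x) = x² + x = x + x²)
F(-2)*o(1/(V(-3, -3) + 5)) = -2*(1 - 2)*(-5) = -2*(-1)*(-5) = 2*(-5) = -10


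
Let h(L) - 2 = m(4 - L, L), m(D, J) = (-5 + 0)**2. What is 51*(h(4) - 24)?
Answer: 153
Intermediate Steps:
m(D, J) = 25 (m(D, J) = (-5)**2 = 25)
h(L) = 27 (h(L) = 2 + 25 = 27)
51*(h(4) - 24) = 51*(27 - 24) = 51*3 = 153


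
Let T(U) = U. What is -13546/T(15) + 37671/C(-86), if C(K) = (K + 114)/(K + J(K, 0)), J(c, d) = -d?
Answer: -24487439/210 ≈ -1.1661e+5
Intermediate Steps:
C(K) = (114 + K)/K (C(K) = (K + 114)/(K - 1*0) = (114 + K)/(K + 0) = (114 + K)/K)
-13546/T(15) + 37671/C(-86) = -13546/15 + 37671/(((114 - 86)/(-86))) = -13546*1/15 + 37671/((-1/86*28)) = -13546/15 + 37671/(-14/43) = -13546/15 + 37671*(-43/14) = -13546/15 - 1619853/14 = -24487439/210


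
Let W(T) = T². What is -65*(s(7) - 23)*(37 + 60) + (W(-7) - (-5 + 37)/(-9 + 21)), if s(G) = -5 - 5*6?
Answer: 1097209/3 ≈ 3.6574e+5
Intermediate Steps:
s(G) = -35 (s(G) = -5 - 30 = -35)
-65*(s(7) - 23)*(37 + 60) + (W(-7) - (-5 + 37)/(-9 + 21)) = -65*(-35 - 23)*(37 + 60) + ((-7)² - (-5 + 37)/(-9 + 21)) = -(-3770)*97 + (49 - 32/12) = -65*(-5626) + (49 - 32/12) = 365690 + (49 - 1*8/3) = 365690 + (49 - 8/3) = 365690 + 139/3 = 1097209/3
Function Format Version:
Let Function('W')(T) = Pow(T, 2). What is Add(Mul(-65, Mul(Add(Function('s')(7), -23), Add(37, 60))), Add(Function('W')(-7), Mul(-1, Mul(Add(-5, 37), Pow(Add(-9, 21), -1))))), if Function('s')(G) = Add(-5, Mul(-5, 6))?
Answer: Rational(1097209, 3) ≈ 3.6574e+5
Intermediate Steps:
Function('s')(G) = -35 (Function('s')(G) = Add(-5, -30) = -35)
Add(Mul(-65, Mul(Add(Function('s')(7), -23), Add(37, 60))), Add(Function('W')(-7), Mul(-1, Mul(Add(-5, 37), Pow(Add(-9, 21), -1))))) = Add(Mul(-65, Mul(Add(-35, -23), Add(37, 60))), Add(Pow(-7, 2), Mul(-1, Mul(Add(-5, 37), Pow(Add(-9, 21), -1))))) = Add(Mul(-65, Mul(-58, 97)), Add(49, Mul(-1, Mul(32, Pow(12, -1))))) = Add(Mul(-65, -5626), Add(49, Mul(-1, Mul(32, Rational(1, 12))))) = Add(365690, Add(49, Mul(-1, Rational(8, 3)))) = Add(365690, Add(49, Rational(-8, 3))) = Add(365690, Rational(139, 3)) = Rational(1097209, 3)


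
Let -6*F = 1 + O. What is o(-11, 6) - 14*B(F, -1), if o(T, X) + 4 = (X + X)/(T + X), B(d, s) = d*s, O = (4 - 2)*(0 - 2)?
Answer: ⅗ ≈ 0.60000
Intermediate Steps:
O = -4 (O = 2*(-2) = -4)
F = ½ (F = -(1 - 4)/6 = -⅙*(-3) = ½ ≈ 0.50000)
o(T, X) = -4 + 2*X/(T + X) (o(T, X) = -4 + (X + X)/(T + X) = -4 + (2*X)/(T + X) = -4 + 2*X/(T + X))
o(-11, 6) - 14*B(F, -1) = 2*(-1*6 - 2*(-11))/(-11 + 6) - 7*(-1) = 2*(-6 + 22)/(-5) - 14*(-½) = 2*(-⅕)*16 + 7 = -32/5 + 7 = ⅗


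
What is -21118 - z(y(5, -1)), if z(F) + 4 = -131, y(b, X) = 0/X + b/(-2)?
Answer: -20983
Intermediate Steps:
y(b, X) = -b/2 (y(b, X) = 0 + b*(-1/2) = 0 - b/2 = -b/2)
z(F) = -135 (z(F) = -4 - 131 = -135)
-21118 - z(y(5, -1)) = -21118 - 1*(-135) = -21118 + 135 = -20983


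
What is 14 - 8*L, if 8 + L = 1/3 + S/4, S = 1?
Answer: 220/3 ≈ 73.333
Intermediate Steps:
L = -89/12 (L = -8 + (1/3 + 1/4) = -8 + 7/12 = -89/12 ≈ -7.4167)
14 - 8*L = 14 - 8*(-89/12) = 14 + 178/3 = 220/3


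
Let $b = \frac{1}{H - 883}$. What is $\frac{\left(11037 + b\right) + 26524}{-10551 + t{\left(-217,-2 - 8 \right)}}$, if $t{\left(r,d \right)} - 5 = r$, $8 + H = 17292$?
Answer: $- \frac{616037962}{176523963} \approx -3.4898$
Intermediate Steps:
$H = 17284$ ($H = -8 + 17292 = 17284$)
$t{\left(r,d \right)} = 5 + r$
$b = \frac{1}{16401}$ ($b = \frac{1}{17284 - 883} = \frac{1}{16401} \approx 6.0972 \cdot 10^{-5}$)
$\frac{\left(11037 + b\right) + 26524}{-10551 + t{\left(-217,-2 - 8 \right)}} = \frac{\left(11037 + \frac{1}{16401}\right) + 26524}{-10551 + \left(5 - 217\right)} = \frac{\frac{181017838}{16401} + 26524}{-10551 - 212} = \frac{616037962}{16401 \left(-10763\right)} = \frac{616037962}{16401} \left(- \frac{1}{10763}\right) = - \frac{616037962}{176523963}$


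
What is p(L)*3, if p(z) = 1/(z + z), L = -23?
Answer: -3/46 ≈ -0.065217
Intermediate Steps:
p(z) = 1/(2*z)
p(L)*3 = ((½)/(-23))*3 = ((½)*(-1/23))*3 = -1/46*3 = -3/46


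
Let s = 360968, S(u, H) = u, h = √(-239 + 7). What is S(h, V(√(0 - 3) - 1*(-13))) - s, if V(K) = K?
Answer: -360968 + 2*I*√58 ≈ -3.6097e+5 + 15.232*I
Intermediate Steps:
h = 2*I*√58 (h = √(-232) = 2*I*√58 ≈ 15.232*I)
S(h, V(√(0 - 3) - 1*(-13))) - s = 2*I*√58 - 1*360968 = 2*I*√58 - 360968 = -360968 + 2*I*√58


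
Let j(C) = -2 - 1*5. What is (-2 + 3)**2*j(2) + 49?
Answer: 42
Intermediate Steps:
j(C) = -7 (j(C) = -2 - 5 = -7)
(-2 + 3)**2*j(2) + 49 = (-2 + 3)**2*(-7) + 49 = 1**2*(-7) + 49 = 1*(-7) + 49 = -7 + 49 = 42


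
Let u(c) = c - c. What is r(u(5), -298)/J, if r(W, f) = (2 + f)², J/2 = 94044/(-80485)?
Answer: -881471720/23511 ≈ -37492.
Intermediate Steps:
u(c) = 0
J = -188088/80485 (J = 2*(94044/(-80485)) = 2*(94044*(-1/80485)) = 2*(-94044/80485) = -188088/80485 ≈ -2.3369)
r(u(5), -298)/J = (2 - 298)²/(-188088/80485) = (-296)²*(-80485/188088) = 87616*(-80485/188088) = -881471720/23511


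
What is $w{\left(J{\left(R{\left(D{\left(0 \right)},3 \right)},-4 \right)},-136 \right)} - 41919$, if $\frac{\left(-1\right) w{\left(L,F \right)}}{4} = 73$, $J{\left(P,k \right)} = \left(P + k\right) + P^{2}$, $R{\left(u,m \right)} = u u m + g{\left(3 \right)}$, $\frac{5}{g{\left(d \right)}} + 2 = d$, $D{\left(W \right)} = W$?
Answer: $-42211$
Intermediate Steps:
$g{\left(d \right)} = \frac{5}{-2 + d}$
$R{\left(u,m \right)} = 5 + m u^{2}$ ($R{\left(u,m \right)} = u u m + \frac{5}{-2 + 3} = u^{2} m + \frac{5}{1} = m u^{2} + 5 \cdot 1 = m u^{2} + 5 = 5 + m u^{2}$)
$J{\left(P,k \right)} = P + k + P^{2}$
$w{\left(L,F \right)} = -292$ ($w{\left(L,F \right)} = \left(-4\right) 73 = -292$)
$w{\left(J{\left(R{\left(D{\left(0 \right)},3 \right)},-4 \right)},-136 \right)} - 41919 = -292 - 41919 = -42211$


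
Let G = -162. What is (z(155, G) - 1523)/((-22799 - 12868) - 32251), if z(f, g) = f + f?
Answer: 1213/67918 ≈ 0.017860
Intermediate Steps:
z(f, g) = 2*f
(z(155, G) - 1523)/((-22799 - 12868) - 32251) = (2*155 - 1523)/((-22799 - 12868) - 32251) = (310 - 1523)/(-35667 - 32251) = -1213/(-67918) = -1213*(-1/67918) = 1213/67918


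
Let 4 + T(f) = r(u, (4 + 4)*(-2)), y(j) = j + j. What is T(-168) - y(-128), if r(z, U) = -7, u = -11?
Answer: 245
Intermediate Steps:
y(j) = 2*j
T(f) = -11 (T(f) = -4 - 7 = -11)
T(-168) - y(-128) = -11 - 2*(-128) = -11 - 1*(-256) = -11 + 256 = 245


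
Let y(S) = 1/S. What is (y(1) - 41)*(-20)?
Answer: 800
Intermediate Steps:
(y(1) - 41)*(-20) = (1/1 - 41)*(-20) = (1 - 41)*(-20) = -40*(-20) = 800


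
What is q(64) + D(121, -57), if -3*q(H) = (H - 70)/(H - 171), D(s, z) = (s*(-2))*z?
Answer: 1475956/107 ≈ 13794.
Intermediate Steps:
D(s, z) = -2*s*z (D(s, z) = (-2*s)*z = -2*s*z)
q(H) = -(-70 + H)/(3*(-171 + H)) (q(H) = -(H - 70)/(3*(H - 171)) = -(-70 + H)/(3*(-171 + H)))
q(64) + D(121, -57) = (70 - 1*64)/(3*(-171 + 64)) - 2*121*(-57) = (⅓)*(70 - 64)/(-107) + 13794 = (⅓)*(-1/107)*6 + 13794 = -2/107 + 13794 = 1475956/107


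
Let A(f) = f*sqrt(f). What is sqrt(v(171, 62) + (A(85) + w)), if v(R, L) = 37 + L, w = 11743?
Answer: sqrt(11842 + 85*sqrt(85)) ≈ 112.36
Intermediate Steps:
A(f) = f**(3/2)
sqrt(v(171, 62) + (A(85) + w)) = sqrt((37 + 62) + (85**(3/2) + 11743)) = sqrt(99 + (85*sqrt(85) + 11743)) = sqrt(99 + (11743 + 85*sqrt(85))) = sqrt(11842 + 85*sqrt(85))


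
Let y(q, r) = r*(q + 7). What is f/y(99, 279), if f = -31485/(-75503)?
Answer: 10495/744308574 ≈ 1.4100e-5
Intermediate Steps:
f = 31485/75503 (f = -31485*(-1/75503) = 31485/75503 ≈ 0.41700)
y(q, r) = r*(7 + q)
f/y(99, 279) = 31485/(75503*((279*(7 + 99)))) = 31485/(75503*((279*106))) = (31485/75503)/29574 = (31485/75503)*(1/29574) = 10495/744308574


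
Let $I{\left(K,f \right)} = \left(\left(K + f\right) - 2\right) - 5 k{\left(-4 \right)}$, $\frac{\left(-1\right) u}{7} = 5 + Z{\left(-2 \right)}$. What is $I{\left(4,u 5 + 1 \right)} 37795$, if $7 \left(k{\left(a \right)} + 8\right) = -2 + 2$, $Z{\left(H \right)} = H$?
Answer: $-2343290$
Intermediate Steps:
$k{\left(a \right)} = -8$ ($k{\left(a \right)} = -8 + \frac{-2 + 2}{7} = -8 + \frac{1}{7} \cdot 0 = -8 + 0 = -8$)
$u = -21$ ($u = - 7 \left(5 - 2\right) = \left(-7\right) 3 = -21$)
$I{\left(K,f \right)} = 38 + K + f$ ($I{\left(K,f \right)} = \left(\left(K + f\right) - 2\right) - -40 = \left(-2 + K + f\right) + 40 = 38 + K + f$)
$I{\left(4,u 5 + 1 \right)} 37795 = \left(38 + 4 + \left(\left(-21\right) 5 + 1\right)\right) 37795 = \left(38 + 4 + \left(-105 + 1\right)\right) 37795 = \left(38 + 4 - 104\right) 37795 = \left(-62\right) 37795 = -2343290$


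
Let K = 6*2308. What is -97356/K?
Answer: -8113/1154 ≈ -7.0303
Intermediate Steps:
K = 13848
-97356/K = -97356/13848 = -97356*1/13848 = -8113/1154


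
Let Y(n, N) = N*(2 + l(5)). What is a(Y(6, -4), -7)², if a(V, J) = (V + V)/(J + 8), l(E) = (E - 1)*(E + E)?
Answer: 112896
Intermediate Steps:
l(E) = 2*E*(-1 + E) (l(E) = (-1 + E)*(2*E) = 2*E*(-1 + E))
Y(n, N) = 42*N (Y(n, N) = N*(2 + 2*5*(-1 + 5)) = N*(2 + 2*5*4) = N*(2 + 40) = N*42 = 42*N)
a(V, J) = 2*V/(8 + J) (a(V, J) = (2*V)/(8 + J) = 2*V/(8 + J))
a(Y(6, -4), -7)² = (2*(42*(-4))/(8 - 7))² = (2*(-168)/1)² = (2*(-168)*1)² = (-336)² = 112896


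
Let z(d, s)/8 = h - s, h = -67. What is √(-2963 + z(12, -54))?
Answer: I*√3067 ≈ 55.38*I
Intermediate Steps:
z(d, s) = -536 - 8*s (z(d, s) = 8*(-67 - s) = -536 - 8*s)
√(-2963 + z(12, -54)) = √(-2963 + (-536 - 8*(-54))) = √(-2963 + (-536 + 432)) = √(-2963 - 104) = √(-3067) = I*√3067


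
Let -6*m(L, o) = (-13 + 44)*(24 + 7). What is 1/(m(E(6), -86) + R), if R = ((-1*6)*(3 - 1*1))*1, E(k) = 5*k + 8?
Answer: -6/1033 ≈ -0.0058083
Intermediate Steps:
E(k) = 8 + 5*k
m(L, o) = -961/6 (m(L, o) = -(-13 + 44)*(24 + 7)/6 = -31*31/6 = -⅙*961 = -961/6)
R = -12 (R = -6*(3 - 1)*1 = -6*2*1 = -12*1 = -12)
1/(m(E(6), -86) + R) = 1/(-961/6 - 12) = 1/(-1033/6) = -6/1033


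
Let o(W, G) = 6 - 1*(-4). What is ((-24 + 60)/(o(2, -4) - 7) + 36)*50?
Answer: 2400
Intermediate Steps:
o(W, G) = 10 (o(W, G) = 6 + 4 = 10)
((-24 + 60)/(o(2, -4) - 7) + 36)*50 = ((-24 + 60)/(10 - 7) + 36)*50 = (36/3 + 36)*50 = (36*(1/3) + 36)*50 = (12 + 36)*50 = 48*50 = 2400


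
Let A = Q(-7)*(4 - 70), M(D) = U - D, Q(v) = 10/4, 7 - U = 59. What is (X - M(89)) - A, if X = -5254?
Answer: -4948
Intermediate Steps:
U = -52 (U = 7 - 1*59 = 7 - 59 = -52)
Q(v) = 5/2 (Q(v) = 10*(¼) = 5/2)
M(D) = -52 - D
A = -165 (A = 5*(4 - 70)/2 = (5/2)*(-66) = -165)
(X - M(89)) - A = (-5254 - (-52 - 1*89)) - 1*(-165) = (-5254 - (-52 - 89)) + 165 = (-5254 - 1*(-141)) + 165 = (-5254 + 141) + 165 = -5113 + 165 = -4948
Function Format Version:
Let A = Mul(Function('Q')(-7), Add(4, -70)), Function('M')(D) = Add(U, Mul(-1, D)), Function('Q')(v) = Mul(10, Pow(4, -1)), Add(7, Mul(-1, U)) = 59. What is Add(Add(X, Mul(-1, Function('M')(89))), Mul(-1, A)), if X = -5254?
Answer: -4948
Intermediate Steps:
U = -52 (U = Add(7, Mul(-1, 59)) = Add(7, -59) = -52)
Function('Q')(v) = Rational(5, 2) (Function('Q')(v) = Mul(10, Rational(1, 4)) = Rational(5, 2))
Function('M')(D) = Add(-52, Mul(-1, D))
A = -165 (A = Mul(Rational(5, 2), Add(4, -70)) = Mul(Rational(5, 2), -66) = -165)
Add(Add(X, Mul(-1, Function('M')(89))), Mul(-1, A)) = Add(Add(-5254, Mul(-1, Add(-52, Mul(-1, 89)))), Mul(-1, -165)) = Add(Add(-5254, Mul(-1, Add(-52, -89))), 165) = Add(Add(-5254, Mul(-1, -141)), 165) = Add(Add(-5254, 141), 165) = Add(-5113, 165) = -4948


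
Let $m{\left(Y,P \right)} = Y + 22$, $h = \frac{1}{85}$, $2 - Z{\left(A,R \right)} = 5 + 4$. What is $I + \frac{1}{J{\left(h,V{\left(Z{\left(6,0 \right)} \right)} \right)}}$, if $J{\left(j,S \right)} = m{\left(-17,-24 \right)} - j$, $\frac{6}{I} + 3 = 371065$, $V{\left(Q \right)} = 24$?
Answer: $\frac{15771407}{78665144} \approx 0.20049$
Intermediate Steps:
$Z{\left(A,R \right)} = -7$ ($Z{\left(A,R \right)} = 2 - \left(5 + 4\right) = 2 - 9 = -7$)
$I = \frac{3}{185531}$ ($I = \frac{6}{-3 + 371065} = \frac{6}{371062} = 6 \cdot \frac{1}{371062} = \frac{3}{185531} \approx 1.617 \cdot 10^{-5}$)
$h = \frac{1}{85} \approx 0.011765$
$m{\left(Y,P \right)} = 22 + Y$
$J{\left(j,S \right)} = 5 - j$ ($J{\left(j,S \right)} = \left(22 - 17\right) - j = 5 - j$)
$I + \frac{1}{J{\left(h,V{\left(Z{\left(6,0 \right)} \right)} \right)}} = \frac{3}{185531} + \frac{1}{5 - \frac{1}{85}} = \frac{3}{185531} + \frac{1}{\frac{424}{85}} = \frac{3}{185531} + \frac{85}{424} = \frac{15771407}{78665144}$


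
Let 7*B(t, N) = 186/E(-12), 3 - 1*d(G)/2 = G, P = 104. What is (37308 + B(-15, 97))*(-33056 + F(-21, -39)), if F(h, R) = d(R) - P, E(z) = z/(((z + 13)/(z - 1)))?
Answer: -112294458806/91 ≈ -1.2340e+9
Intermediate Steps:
d(G) = 6 - 2*G
E(z) = z*(-1 + z)/(13 + z) (E(z) = z/(((13 + z)/(-1 + z))) = z*((-1 + z)/(13 + z)) = z*(-1 + z)/(13 + z))
F(h, R) = -98 - 2*R (F(h, R) = (6 - 2*R) - 1*104 = (6 - 2*R) - 104 = -98 - 2*R)
B(t, N) = 31/182 (B(t, N) = (186/((-12*(-1 - 12)/(13 - 12))))/7 = (186/((-12*(-13)/1)))/7 = (186/((-12*1*(-13))))/7 = (186/156)/7 = (186*(1/156))/7 = (1/7)*(31/26) = 31/182)
(37308 + B(-15, 97))*(-33056 + F(-21, -39)) = (37308 + 31/182)*(-33056 + (-98 - 2*(-39))) = 6790087*(-33056 + (-98 + 78))/182 = 6790087*(-33056 - 20)/182 = (6790087/182)*(-33076) = -112294458806/91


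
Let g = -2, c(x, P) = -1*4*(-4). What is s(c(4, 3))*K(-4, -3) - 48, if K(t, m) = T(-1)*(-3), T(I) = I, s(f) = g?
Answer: -54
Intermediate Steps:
c(x, P) = 16 (c(x, P) = -4*(-4) = 16)
s(f) = -2
K(t, m) = 3 (K(t, m) = -1*(-3) = 3)
s(c(4, 3))*K(-4, -3) - 48 = -2*3 - 48 = -6 - 48 = -54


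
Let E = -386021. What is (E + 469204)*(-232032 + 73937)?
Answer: -13150816385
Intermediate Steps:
(E + 469204)*(-232032 + 73937) = (-386021 + 469204)*(-232032 + 73937) = 83183*(-158095) = -13150816385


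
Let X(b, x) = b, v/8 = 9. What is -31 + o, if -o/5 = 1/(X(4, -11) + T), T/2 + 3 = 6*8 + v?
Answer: -7383/238 ≈ -31.021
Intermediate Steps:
v = 72 (v = 8*9 = 72)
T = 234 (T = -6 + 2*(6*8 + 72) = -6 + 2*(48 + 72) = -6 + 2*120 = -6 + 240 = 234)
o = -5/238 (o = -5/(4 + 234) = -5/238 ≈ -0.021008)
-31 + o = -31 - 5/238 = -7383/238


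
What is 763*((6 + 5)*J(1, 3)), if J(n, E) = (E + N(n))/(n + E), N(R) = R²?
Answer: 8393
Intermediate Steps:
J(n, E) = (E + n²)/(E + n) (J(n, E) = (E + n²)/(n + E) = (E + n²)/(E + n))
763*((6 + 5)*J(1, 3)) = 763*((6 + 5)*((3 + 1²)/(3 + 1))) = 763*(11*((3 + 1)/4)) = 763*(11*((¼)*4)) = 763*(11*1) = 763*11 = 8393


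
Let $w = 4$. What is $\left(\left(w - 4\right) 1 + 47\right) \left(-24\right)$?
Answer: $-1128$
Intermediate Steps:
$\left(\left(w - 4\right) 1 + 47\right) \left(-24\right) = \left(\left(4 - 4\right) 1 + 47\right) \left(-24\right) = \left(0 \cdot 1 + 47\right) \left(-24\right) = \left(0 + 47\right) \left(-24\right) = 47 \left(-24\right) = -1128$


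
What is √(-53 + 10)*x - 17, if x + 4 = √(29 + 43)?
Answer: -17 - I*√43*(4 - 6*√2) ≈ -17.0 + 29.412*I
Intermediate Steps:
x = -4 + 6*√2 (x = -4 + √(29 + 43) = -4 + √72 = -4 + 6*√2 ≈ 4.4853)
√(-53 + 10)*x - 17 = √(-53 + 10)*(-4 + 6*√2) - 17 = √(-43)*(-4 + 6*√2) - 17 = (I*√43)*(-4 + 6*√2) - 17 = I*√43*(-4 + 6*√2) - 17 = -17 + I*√43*(-4 + 6*√2)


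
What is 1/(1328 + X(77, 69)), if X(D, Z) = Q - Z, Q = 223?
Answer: 1/1482 ≈ 0.00067476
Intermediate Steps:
X(D, Z) = 223 - Z
1/(1328 + X(77, 69)) = 1/(1328 + (223 - 1*69)) = 1/(1328 + (223 - 69)) = 1/(1328 + 154) = 1/1482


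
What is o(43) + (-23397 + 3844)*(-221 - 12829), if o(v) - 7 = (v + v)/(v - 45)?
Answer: 255166614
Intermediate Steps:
o(v) = 7 + 2*v/(-45 + v) (o(v) = 7 + (v + v)/(v - 45) = 7 + (2*v)/(-45 + v) = 7 + 2*v/(-45 + v))
o(43) + (-23397 + 3844)*(-221 - 12829) = 9*(-35 + 43)/(-45 + 43) + (-23397 + 3844)*(-221 - 12829) = 9*8/(-2) - 19553*(-13050) = 9*(-1/2)*8 + 255166650 = -36 + 255166650 = 255166614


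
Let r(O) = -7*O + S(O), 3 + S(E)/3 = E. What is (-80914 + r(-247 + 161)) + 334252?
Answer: 253673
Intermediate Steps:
S(E) = -9 + 3*E
r(O) = -9 - 4*O (r(O) = -7*O + (-9 + 3*O) = -9 - 4*O)
(-80914 + r(-247 + 161)) + 334252 = (-80914 + (-9 - 4*(-247 + 161))) + 334252 = (-80914 + (-9 - 4*(-86))) + 334252 = (-80914 + (-9 + 344)) + 334252 = (-80914 + 335) + 334252 = -80579 + 334252 = 253673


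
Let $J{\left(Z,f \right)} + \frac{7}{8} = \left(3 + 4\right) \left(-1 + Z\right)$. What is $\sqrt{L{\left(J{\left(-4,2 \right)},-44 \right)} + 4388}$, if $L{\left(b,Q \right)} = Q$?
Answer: $2 \sqrt{1086} \approx 65.909$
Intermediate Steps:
$J{\left(Z,f \right)} = - \frac{63}{8} + 7 Z$ ($J{\left(Z,f \right)} = - \frac{7}{8} + \left(3 + 4\right) \left(-1 + Z\right) = - \frac{7}{8} + 7 \left(-1 + Z\right) = - \frac{7}{8} + \left(-7 + 7 Z\right) = - \frac{63}{8} + 7 Z$)
$\sqrt{L{\left(J{\left(-4,2 \right)},-44 \right)} + 4388} = \sqrt{-44 + 4388} = \sqrt{4344} = 2 \sqrt{1086}$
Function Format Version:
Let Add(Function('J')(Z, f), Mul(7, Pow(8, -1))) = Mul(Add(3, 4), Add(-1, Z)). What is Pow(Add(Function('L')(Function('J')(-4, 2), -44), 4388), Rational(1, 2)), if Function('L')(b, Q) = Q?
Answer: Mul(2, Pow(1086, Rational(1, 2))) ≈ 65.909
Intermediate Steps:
Function('J')(Z, f) = Add(Rational(-63, 8), Mul(7, Z)) (Function('J')(Z, f) = Add(Rational(-7, 8), Mul(Add(3, 4), Add(-1, Z))) = Add(Rational(-7, 8), Mul(7, Add(-1, Z))) = Add(Rational(-7, 8), Add(-7, Mul(7, Z))) = Add(Rational(-63, 8), Mul(7, Z)))
Pow(Add(Function('L')(Function('J')(-4, 2), -44), 4388), Rational(1, 2)) = Pow(Add(-44, 4388), Rational(1, 2)) = Pow(4344, Rational(1, 2)) = Mul(2, Pow(1086, Rational(1, 2)))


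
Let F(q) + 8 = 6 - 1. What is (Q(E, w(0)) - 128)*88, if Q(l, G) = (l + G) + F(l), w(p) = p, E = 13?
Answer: -10384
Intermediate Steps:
F(q) = -3 (F(q) = -8 + (6 - 1) = -8 + 5 = -3)
Q(l, G) = -3 + G + l (Q(l, G) = (l + G) - 3 = (G + l) - 3 = -3 + G + l)
(Q(E, w(0)) - 128)*88 = ((-3 + 0 + 13) - 128)*88 = (10 - 128)*88 = -118*88 = -10384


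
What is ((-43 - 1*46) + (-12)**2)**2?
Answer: 3025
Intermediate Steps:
((-43 - 1*46) + (-12)**2)**2 = ((-43 - 46) + 144)**2 = (-89 + 144)**2 = 55**2 = 3025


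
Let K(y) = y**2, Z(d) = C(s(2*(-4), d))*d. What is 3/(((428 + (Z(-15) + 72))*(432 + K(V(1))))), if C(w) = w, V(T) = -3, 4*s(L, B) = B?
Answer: 4/327075 ≈ 1.2230e-5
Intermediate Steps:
s(L, B) = B/4
Z(d) = d**2/4 (Z(d) = (d/4)*d = d**2/4)
3/(((428 + (Z(-15) + 72))*(432 + K(V(1))))) = 3/(((428 + ((1/4)*(-15)**2 + 72))*(432 + (-3)**2))) = 3/(((428 + ((1/4)*225 + 72))*(432 + 9))) = 3/(((428 + (225/4 + 72))*441)) = 3/(((428 + 513/4)*441)) = 3/(((2225/4)*441)) = 3/(981225/4) = 3*(4/981225) = 4/327075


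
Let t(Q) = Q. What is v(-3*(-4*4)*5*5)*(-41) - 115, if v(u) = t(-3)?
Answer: 8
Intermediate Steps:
v(u) = -3
v(-3*(-4*4)*5*5)*(-41) - 115 = -3*(-41) - 115 = 123 - 115 = 8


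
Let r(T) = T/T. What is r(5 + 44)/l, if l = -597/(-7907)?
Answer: 7907/597 ≈ 13.245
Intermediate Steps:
l = 597/7907 (l = -597*(-1/7907) = 597/7907 ≈ 0.075503)
r(T) = 1
r(5 + 44)/l = 1/(597/7907) = 1*(7907/597) = 7907/597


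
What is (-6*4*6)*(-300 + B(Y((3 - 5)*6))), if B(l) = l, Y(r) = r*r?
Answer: 22464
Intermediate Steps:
Y(r) = r²
(-6*4*6)*(-300 + B(Y((3 - 5)*6))) = (-6*4*6)*(-300 + ((3 - 5)*6)²) = (-24*6)*(-300 + (-2*6)²) = -144*(-300 + (-12)²) = -144*(-300 + 144) = -144*(-156) = 22464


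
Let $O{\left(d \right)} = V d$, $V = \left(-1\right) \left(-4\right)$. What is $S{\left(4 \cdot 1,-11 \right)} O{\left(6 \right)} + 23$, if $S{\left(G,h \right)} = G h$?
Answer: $-1033$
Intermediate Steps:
$V = 4$
$O{\left(d \right)} = 4 d$
$S{\left(4 \cdot 1,-11 \right)} O{\left(6 \right)} + 23 = 4 \cdot 1 \left(-11\right) 4 \cdot 6 + 23 = 4 \left(-11\right) 24 + 23 = \left(-44\right) 24 + 23 = -1056 + 23 = -1033$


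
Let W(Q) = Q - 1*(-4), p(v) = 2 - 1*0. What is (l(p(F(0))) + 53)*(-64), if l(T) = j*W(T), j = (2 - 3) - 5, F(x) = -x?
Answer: -1088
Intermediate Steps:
p(v) = 2 (p(v) = 2 + 0 = 2)
W(Q) = 4 + Q (W(Q) = Q + 4 = 4 + Q)
j = -6 (j = -1 - 5 = -6)
l(T) = -24 - 6*T (l(T) = -6*(4 + T) = -24 - 6*T)
(l(p(F(0))) + 53)*(-64) = ((-24 - 6*2) + 53)*(-64) = ((-24 - 12) + 53)*(-64) = (-36 + 53)*(-64) = 17*(-64) = -1088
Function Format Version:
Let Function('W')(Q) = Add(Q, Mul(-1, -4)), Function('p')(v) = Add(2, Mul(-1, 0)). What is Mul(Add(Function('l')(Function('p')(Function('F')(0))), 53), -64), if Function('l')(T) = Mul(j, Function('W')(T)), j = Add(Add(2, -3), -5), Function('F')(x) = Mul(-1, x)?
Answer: -1088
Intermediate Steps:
Function('p')(v) = 2 (Function('p')(v) = Add(2, 0) = 2)
Function('W')(Q) = Add(4, Q) (Function('W')(Q) = Add(Q, 4) = Add(4, Q))
j = -6 (j = Add(-1, -5) = -6)
Function('l')(T) = Add(-24, Mul(-6, T)) (Function('l')(T) = Mul(-6, Add(4, T)) = Add(-24, Mul(-6, T)))
Mul(Add(Function('l')(Function('p')(Function('F')(0))), 53), -64) = Mul(Add(Add(-24, Mul(-6, 2)), 53), -64) = Mul(Add(Add(-24, -12), 53), -64) = Mul(Add(-36, 53), -64) = Mul(17, -64) = -1088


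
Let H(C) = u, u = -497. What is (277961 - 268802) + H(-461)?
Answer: 8662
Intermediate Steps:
H(C) = -497
(277961 - 268802) + H(-461) = (277961 - 268802) - 497 = 9159 - 497 = 8662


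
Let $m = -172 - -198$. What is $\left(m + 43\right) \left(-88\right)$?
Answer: $-6072$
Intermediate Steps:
$m = 26$ ($m = -172 + 198 = 26$)
$\left(m + 43\right) \left(-88\right) = \left(26 + 43\right) \left(-88\right) = 69 \left(-88\right) = -6072$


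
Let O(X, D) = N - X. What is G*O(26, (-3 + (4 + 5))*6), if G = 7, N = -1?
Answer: -189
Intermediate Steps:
O(X, D) = -1 - X
G*O(26, (-3 + (4 + 5))*6) = 7*(-1 - 1*26) = 7*(-1 - 26) = 7*(-27) = -189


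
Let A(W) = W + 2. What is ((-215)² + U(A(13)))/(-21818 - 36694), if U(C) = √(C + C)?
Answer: -46225/58512 - √30/58512 ≈ -0.79010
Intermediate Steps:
A(W) = 2 + W
U(C) = √2*√C (U(C) = √(2*C) = √2*√C)
((-215)² + U(A(13)))/(-21818 - 36694) = ((-215)² + √2*√(2 + 13))/(-21818 - 36694) = (46225 + √2*√15)/(-58512) = (46225 + √30)*(-1/58512) = -46225/58512 - √30/58512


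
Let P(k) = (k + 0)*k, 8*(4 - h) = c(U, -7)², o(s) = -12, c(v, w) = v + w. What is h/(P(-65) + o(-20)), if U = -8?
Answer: -193/33704 ≈ -0.0057263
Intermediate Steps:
h = -193/8 (h = 4 - (-8 - 7)²/8 = 4 - ⅛*(-15)² = 4 - ⅛*225 = 4 - 225/8 = -193/8 ≈ -24.125)
P(k) = k² (P(k) = k*k = k²)
h/(P(-65) + o(-20)) = -193/(8*((-65)² - 12)) = -193/(8*(4225 - 12)) = -193/8/4213 = -193/8*1/4213 = -193/33704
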